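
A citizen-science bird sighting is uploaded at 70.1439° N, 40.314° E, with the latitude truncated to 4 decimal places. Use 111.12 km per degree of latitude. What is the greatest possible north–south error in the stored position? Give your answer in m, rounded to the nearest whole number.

Truncating at 4 decimal places can drop up to a full unit in the last place, so the latitude may be off by as much as 0.0001°.
Along the meridian that is 0.0001° × 111120 m/° = 11.112 m.

11 m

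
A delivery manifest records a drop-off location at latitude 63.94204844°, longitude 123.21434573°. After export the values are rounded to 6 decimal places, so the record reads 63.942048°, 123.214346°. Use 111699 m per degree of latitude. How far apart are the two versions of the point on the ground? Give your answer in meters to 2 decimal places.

The latitude changed by +0.00000044° and the longitude by -0.00000027°.
N–S: 0.00000044° × 111699 m/° = 0.0491476 m.
East–west at this latitude: -0.00000027° × 111699 × cos 63.942° ≈ -0.00000027 × 49067.1 = -0.0132481 m.
Hypotenuse of the two orthogonal shifts: √(0.0491476² + 0.0132481²) = 0.0509018 m.

0.05 meters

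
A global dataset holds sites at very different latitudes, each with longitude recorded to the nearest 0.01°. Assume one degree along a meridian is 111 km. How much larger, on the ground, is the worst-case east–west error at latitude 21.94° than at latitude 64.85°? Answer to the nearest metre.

Rounding to 2 decimal places leaves the longitude within ±0.005° of the true value.
Error at 21.94° = 0.005° × 111000 × cos 21.94° ≈ 555 × 0.9276 = 514.8 m.
At 64.85°: 0.005° × 111000 × cos 64.85° = 0.005 × 111000 × 0.4250 ≈ 235.87 m.
So the lower-latitude error exceeds the higher by 514.8 − 235.87 = 278.94 m.

279 metres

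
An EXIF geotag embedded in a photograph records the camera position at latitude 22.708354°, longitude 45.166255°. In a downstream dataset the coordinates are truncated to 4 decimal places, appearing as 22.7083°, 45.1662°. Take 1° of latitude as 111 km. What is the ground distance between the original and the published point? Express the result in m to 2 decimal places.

The latitude changed by +0.000054° and the longitude by +0.000055°.
N–S: 0.000054° × 111000 m/° = 5.994 m.
E–W at 22.7083°: 0.000055° × 111000 × cos 22.7083° = 0.000055 × 111000 × 0.9225 ≈ 5.63175 m.
Hypotenuse of the two orthogonal shifts: √(5.994² + 5.63175²) = 8.22464 m.

8.22 m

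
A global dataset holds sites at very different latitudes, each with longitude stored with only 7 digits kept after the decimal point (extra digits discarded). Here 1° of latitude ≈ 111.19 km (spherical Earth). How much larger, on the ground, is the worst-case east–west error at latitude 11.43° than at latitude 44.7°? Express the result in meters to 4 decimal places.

0.0030 meters

Truncating at 7 decimal places can drop up to a full unit in the last place, so the longitude may be off by as much as 1e-07°.
Error at 11.43° = 1e-07° × 111190 × cos 11.43° ≈ 0.011119 × 0.9802 = 0.010898 m.
At 44.7°: 1e-07° × 111190 × cos 44.7° = 1e-07 × 111190 × 0.7108 ≈ 0.0079034 m.
So the lower-latitude error exceeds the higher by 0.010898 − 0.0079034 = 0.0029951 m.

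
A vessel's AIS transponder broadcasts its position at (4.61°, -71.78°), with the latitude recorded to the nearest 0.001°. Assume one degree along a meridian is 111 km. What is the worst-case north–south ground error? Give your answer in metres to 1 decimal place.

55.5 metres

Rounding to 3 decimal places leaves the latitude within ±0.0005° of the true value.
So the N–S error is at most 0.0005 × 111000 = 55.5 m.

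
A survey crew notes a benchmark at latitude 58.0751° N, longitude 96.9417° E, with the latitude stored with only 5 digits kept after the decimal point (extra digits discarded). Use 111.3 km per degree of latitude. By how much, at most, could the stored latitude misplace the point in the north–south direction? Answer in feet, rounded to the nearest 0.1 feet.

Truncating at 5 decimal places can drop up to a full unit in the last place, so the latitude may be off by as much as 1e-05°.
Along the meridian that is 1e-05° × 111300 m/° = 1.113 m.
Converting: 1.113 m × 3.2808 ft/m ≈ 3.6516 ft.

3.7 feet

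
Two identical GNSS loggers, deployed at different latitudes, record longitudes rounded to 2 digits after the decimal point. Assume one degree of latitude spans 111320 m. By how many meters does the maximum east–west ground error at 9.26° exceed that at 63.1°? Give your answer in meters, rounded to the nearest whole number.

298 meters

Rounding to 2 decimal places leaves the longitude within ±0.005° of the true value.
Error at 9.26° = 0.005° × 111320 × cos 9.26° ≈ 556.6 × 0.9870 = 549.35 m.
At 63.1°: 0.005° × 111320 × cos 63.1° = 0.005 × 111320 × 0.4524 ≈ 251.83 m.
Difference: 549.35 − 251.83 = 297.52 m.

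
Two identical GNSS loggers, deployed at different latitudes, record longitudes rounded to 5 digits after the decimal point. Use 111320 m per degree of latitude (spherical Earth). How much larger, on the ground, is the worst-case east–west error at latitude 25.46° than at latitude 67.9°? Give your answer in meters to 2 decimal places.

Rounding to 5 decimal places leaves the longitude within ±5e-06° of the true value.
Error at 25.46° = 5e-06° × 111320 × cos 25.46° ≈ 0.5566 × 0.9029 = 0.50255 m.
Error at 67.9° = 5e-06° × 111320 × cos 67.9° ≈ 0.5566 × 0.3762 = 0.20941 m.
So the lower-latitude error exceeds the higher by 0.50255 − 0.20941 = 0.29314 m.

0.29 meters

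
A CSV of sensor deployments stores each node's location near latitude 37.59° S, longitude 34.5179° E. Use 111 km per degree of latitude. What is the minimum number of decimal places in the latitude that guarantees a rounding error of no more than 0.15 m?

6

One degree of latitude covers 111000 m.
With N decimal places the half-ulp bound is 0.5·10⁻ᴺ°, or 0.5·10⁻ᴺ × 111000 m on the ground.
Setting 55500 × 10⁻ᴺ ≤ 0.15 gives 10ᴺ ≥ 3.7e+05, i.e. N ≥ 5.57.
At 5 places the error can reach 0.555 m, but 6 places keeps it to 0.0555 m.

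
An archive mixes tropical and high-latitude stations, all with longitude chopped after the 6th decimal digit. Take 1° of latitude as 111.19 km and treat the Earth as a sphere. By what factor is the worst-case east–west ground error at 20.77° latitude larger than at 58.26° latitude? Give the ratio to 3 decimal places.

Truncating at 6 decimal places can drop up to a full unit in the last place, so the longitude may be off by as much as 1e-06°.
At 20.77°: 1e-06° × 111190 × cos 20.77° = 1e-06 × 111190 × 0.9350 ≈ 0.10396 m.
Error at 58.26° = 1e-06° × 111190 × cos 58.26° ≈ 0.11119 × 0.5261 = 0.058493 m.
Ratio: 0.10396 / 0.058493 = cos 20.77° / cos 58.26° ≈ 1.7774.

1.777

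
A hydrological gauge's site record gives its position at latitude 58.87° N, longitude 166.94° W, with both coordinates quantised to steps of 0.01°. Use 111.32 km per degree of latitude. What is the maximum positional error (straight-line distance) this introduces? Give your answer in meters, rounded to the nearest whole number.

627 meters

With a 0.01° grid the true value lies within half a step, ±0.01°/2 = ±0.005°, of the stored one.
North–south component: 0.005° × 111320 = 556.6 m.
East–west component at 58.87°: 0.005° × 111320 × cos 58.87° ≈ 0.005 × 57550.4 ≈ 287.752 m.
Worst case both components are at the extreme and orthogonal: √(556.6² + 287.752²) ≈ 626.582 m.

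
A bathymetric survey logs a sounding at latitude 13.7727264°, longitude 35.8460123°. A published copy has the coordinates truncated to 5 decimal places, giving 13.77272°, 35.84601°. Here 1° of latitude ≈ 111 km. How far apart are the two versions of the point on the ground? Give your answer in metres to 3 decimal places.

The latitude changed by +0.0000064° and the longitude by +0.0000023°.
N–S: 0.0000064° × 111000 m/° = 0.7104 m.
E–W at 13.7727°: 0.0000023° × 111000 × cos 13.7727° = 0.0000023 × 111000 × 0.9712 ≈ 0.24796 m.
Hypotenuse of the two orthogonal shifts: √(0.7104² + 0.24796²) = 0.752431 m.

0.752 metres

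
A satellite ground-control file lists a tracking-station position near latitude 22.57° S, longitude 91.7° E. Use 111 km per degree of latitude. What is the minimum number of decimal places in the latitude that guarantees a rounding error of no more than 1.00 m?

One degree of latitude covers 111000 m.
N decimal places → at most half a unit in the last place, 0.5 × 10⁻ᴺ° = 111000/2 × 10⁻ᴺ m.
Need 0.5 × 111000 × 10⁻ᴺ ≤ 1.00 → 10⁻ᴺ ≤ 1.802e-05, so N ≥ 4.74.
N = 4 would give 5.55 m (too coarse); N = 5 gives 0.555 m ≤ 1.00 m.

5 decimal places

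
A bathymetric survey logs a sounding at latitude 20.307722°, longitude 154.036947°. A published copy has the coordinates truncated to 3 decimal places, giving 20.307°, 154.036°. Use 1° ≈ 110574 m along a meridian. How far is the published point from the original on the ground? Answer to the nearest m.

127 m

The latitude changed by +0.000722° and the longitude by +0.000947°.
N–S: 0.000722° × 110574 m/° = 79.8344 m.
E–W at 20.307°: 0.000947° × 110574 × cos 20.307° = 0.000947 × 110574 × 0.9378 ≈ 98.2053 m.
Combined displacement = (79.8344² + 98.2053²)^½ ≈ 126.561 m.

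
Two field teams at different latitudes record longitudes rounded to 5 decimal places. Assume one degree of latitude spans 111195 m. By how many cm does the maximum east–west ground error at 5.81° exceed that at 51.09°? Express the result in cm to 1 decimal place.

Rounding to 5 decimal places leaves the longitude within ±5e-06° of the true value.
At 5.81°: 5e-06° × 111195 × cos 5.81° = 5e-06 × 111195 × 0.9949 ≈ 0.55312 m.
Error at 51.09° = 5e-06° × 111195 × cos 51.09° ≈ 0.55597 × 0.6281 = 0.34921 m.
So the lower-latitude error exceeds the higher by 0.55312 − 0.34921 = 0.20391 m.
That is 0.203912 m = 20.391 cm.

20.4 cm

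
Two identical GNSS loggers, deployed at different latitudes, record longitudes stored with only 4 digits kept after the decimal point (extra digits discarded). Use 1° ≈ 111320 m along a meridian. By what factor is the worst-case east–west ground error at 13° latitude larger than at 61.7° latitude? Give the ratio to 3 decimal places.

2.055

Truncating at 4 decimal places can drop up to a full unit in the last place, so the longitude may be off by as much as 0.0001°.
At 13°: 0.0001° × 111320 × cos 13° = 0.0001 × 111320 × 0.9744 ≈ 10.847 m.
Error at 61.7° = 0.0001° × 111320 × cos 61.7° ≈ 11.132 × 0.4741 = 5.2775 m.
The ratio reduces to cos 13° / cos 61.7° = 0.9744/0.4741 ≈ 2.0553.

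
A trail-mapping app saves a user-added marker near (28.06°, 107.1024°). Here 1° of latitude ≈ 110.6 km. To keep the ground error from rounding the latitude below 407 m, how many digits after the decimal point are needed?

One degree of latitude covers 110600 m.
With N decimal places the half-ulp bound is 0.5·10⁻ᴺ°, or 0.5·10⁻ᴺ × 110600 m on the ground.
Setting 55300 × 10⁻ᴺ ≤ 407 gives 10ᴺ ≥ 135.9, i.e. N ≥ 2.13.
So 3 decimal places suffice (55.3 m); 2 would allow up to 553 m.

3 decimal places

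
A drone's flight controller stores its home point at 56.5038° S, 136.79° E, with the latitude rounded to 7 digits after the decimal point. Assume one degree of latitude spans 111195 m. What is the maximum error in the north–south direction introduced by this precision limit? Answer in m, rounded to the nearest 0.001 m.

0.006 m

Rounding to 7 decimal places leaves the latitude within ±5e-08° of the true value.
Along the meridian that is 5e-08° × 111195 m/° = 0.00555975 m.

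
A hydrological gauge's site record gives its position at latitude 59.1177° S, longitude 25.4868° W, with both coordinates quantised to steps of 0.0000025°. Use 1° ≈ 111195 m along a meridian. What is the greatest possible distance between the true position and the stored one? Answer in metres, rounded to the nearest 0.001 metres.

0.156 metres

With a 0.0000025° grid the true value lies within half a step, ±0.0000025°/2 = ±1.25e-06°, of the stored one.
N–S: 1.25e-06° × 111195 m/° = 0.138994 m.
E–W at 59.1177°: 1.25e-06° × 111195 × cos 59.1177° = 1.25e-06 × 111195 × 0.5133 ≈ 0.0713422 m.
The two errors are perpendicular, so the maximum displacement is √(0.138994² + 0.0713422²) ≈ 0.156234 m.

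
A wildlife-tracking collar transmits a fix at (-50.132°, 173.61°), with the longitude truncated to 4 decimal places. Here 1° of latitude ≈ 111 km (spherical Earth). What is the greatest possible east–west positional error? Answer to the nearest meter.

Truncating at 4 decimal places can drop up to a full unit in the last place, so the longitude may be off by as much as 0.0001°.
At latitude 50.132° a degree of longitude spans 111000 m × cos 50.132° = 111000 × 0.6410 ≈ 71153.3 m.
So at most 0.0001° × 71153.3 ≈ 7.11533 m east–west.

7 meters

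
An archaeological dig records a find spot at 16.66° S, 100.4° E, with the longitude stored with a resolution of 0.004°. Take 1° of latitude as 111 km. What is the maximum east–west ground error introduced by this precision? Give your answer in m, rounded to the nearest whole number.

With a 0.004° grid the true value lies within half a step, ±0.004°/2 = ±0.002°, of the stored one.
One degree of longitude at 16.66° is 111000 × cos 16.66° ≈ 111000 × 0.9580 = 106341 m.
Maximum E–W displacement: 0.002 × 106341 = 212.681 m.

213 m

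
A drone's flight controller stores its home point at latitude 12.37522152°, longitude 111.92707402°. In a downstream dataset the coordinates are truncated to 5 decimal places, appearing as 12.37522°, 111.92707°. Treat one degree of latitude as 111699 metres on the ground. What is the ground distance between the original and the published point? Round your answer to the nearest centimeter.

Δlat = 12.37522152 − 12.37522 = +0.00000152°; Δlon = 111.92707402 − 111.92707 = +0.00000402°.
N–S: 0.00000152° × 111699 m/° = 0.169782 m.
E–W at 12.3752°: 0.00000402° × 111699 × cos 12.3752° = 0.00000402 × 111699 × 0.9768 ≈ 0.438597 m.
Combined displacement = (0.169782² + 0.438597²)^½ ≈ 0.470312 m.
That is 0.470312 m = 47.031 cm.

47 centimeters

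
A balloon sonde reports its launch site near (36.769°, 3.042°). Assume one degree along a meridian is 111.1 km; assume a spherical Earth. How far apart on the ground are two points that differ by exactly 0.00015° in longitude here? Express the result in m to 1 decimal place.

13.3 m

0.00015° of longitude at 36.769° is 0.00015 × 111100 × cos 36.769° ≈ 0.00015 × 88997.3 = 13.3496 m.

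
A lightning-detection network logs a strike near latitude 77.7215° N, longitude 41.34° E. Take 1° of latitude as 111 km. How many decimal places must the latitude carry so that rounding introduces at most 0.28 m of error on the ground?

6 decimal places

One degree of latitude covers 111000 m.
N decimal places → at most half a unit in the last place, 0.5 × 10⁻ᴺ° = 111000/2 × 10⁻ᴺ m.
Setting 55500 × 10⁻ᴺ ≤ 0.28 gives 10ᴺ ≥ 1.982e+05, i.e. N ≥ 5.30.
So 6 decimal places suffice (0.0555 m); 5 would allow up to 0.555 m.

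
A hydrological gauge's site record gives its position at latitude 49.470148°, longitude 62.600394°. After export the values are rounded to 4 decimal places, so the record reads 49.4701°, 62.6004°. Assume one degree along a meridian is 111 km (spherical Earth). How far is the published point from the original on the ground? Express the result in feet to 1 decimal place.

The latitude changed by +0.000048° and the longitude by -0.000006°.
N–S: 0.000048° × 111000 m/° = 5.328 m.
E–W at 49.4701°: -0.000006° × 111000 × cos 49.4701° = -0.000006 × 111000 × 0.6498 ≈ -0.432797 m.
Distance: √(5.328² + 0.432797²) ≈ 5.34555 m.
In feet: 5.34555 m ÷ 0.3048 ≈ 17.538 ft.

17.5 feet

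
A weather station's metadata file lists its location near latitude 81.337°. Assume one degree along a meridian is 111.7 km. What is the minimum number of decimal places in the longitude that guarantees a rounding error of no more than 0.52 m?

At 81.337° one degree of longitude covers 111700 × cos 81.337° ≈ 111700 × 0.1506 ≈ 16824.5 m.
N decimal places → at most half a unit in the last place, 0.5 × 10⁻ᴺ° = 16824.5/2 × 10⁻ᴺ m.
Need 0.5 × 16824.5 × 10⁻ᴺ ≤ 0.52 → 10⁻ᴺ ≤ 6.181e-05, so N ≥ 4.21.
N = 4 would give 0.841 m (too coarse); N = 5 gives 0.0841 m ≤ 0.52 m.

5 decimal places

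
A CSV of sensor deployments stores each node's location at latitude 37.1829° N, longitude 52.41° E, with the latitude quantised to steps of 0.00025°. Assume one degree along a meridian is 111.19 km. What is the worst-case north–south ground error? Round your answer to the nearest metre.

With a 0.00025° grid the true value lies within half a step, ±0.00025°/2 = ±0.000125°, of the stored one.
North–south distance: 0.000125° × 111190 m/° = 13.8987 m.

14 metres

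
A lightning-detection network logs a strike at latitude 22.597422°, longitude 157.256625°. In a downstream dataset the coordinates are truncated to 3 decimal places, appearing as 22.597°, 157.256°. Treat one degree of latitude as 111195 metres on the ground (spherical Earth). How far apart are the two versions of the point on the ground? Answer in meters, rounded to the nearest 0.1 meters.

79.5 meters

Δlat = 22.597422 − 22.597 = +0.000422°; Δlon = 157.256625 − 157.256 = +0.000625°.
N–S: 0.000422° × 111195 m/° = 46.9243 m.
E–W at 22.597°: 0.000625° × 111195 × cos 22.597° = 0.000625 × 111195 × 0.9232 ≈ 64.1616 m.
Hypotenuse of the two orthogonal shifts: √(46.9243² + 64.1616²) = 79.4896 m.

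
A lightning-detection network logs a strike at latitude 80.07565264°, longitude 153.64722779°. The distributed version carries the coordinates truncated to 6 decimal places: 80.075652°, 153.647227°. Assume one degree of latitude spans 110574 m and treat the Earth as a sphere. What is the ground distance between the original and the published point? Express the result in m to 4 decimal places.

The latitude changed by +0.00000064° and the longitude by +0.00000079°.
North–south shift: 0.00000064 × 110574 = 0.0707674 m.
East–west at this latitude: 0.00000079° × 110574 × cos 80.0757° ≈ 0.00000079 × 19057.2 = 0.0150552 m.
Combined displacement = (0.0707674² + 0.0150552²)^½ ≈ 0.0723511 m.

0.0724 m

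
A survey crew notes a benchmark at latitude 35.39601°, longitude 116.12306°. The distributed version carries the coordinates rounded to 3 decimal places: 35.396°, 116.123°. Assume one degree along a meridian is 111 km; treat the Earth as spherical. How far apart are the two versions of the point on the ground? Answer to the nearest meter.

The latitude changed by +0.00001° and the longitude by +0.00006°.
N–S: 0.00001° × 111000 m/° = 1.11 m.
East–west at this latitude: 0.00006° × 111000 × cos 35.396° ≈ 0.00006 × 90483.7 = 5.42902 m.
Hypotenuse of the two orthogonal shifts: √(1.11² + 5.42902²) = 5.54133 m.

6 meters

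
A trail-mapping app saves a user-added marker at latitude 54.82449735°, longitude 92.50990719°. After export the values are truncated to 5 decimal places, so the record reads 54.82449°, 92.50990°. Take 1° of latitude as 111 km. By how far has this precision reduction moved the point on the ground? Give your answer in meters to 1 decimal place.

0.9 meters

The latitude changed by +0.00000735° and the longitude by +0.00000719°.
North–south shift: 0.00000735 × 111000 = 0.81585 m.
E–W at 54.8245°: 0.00000719° × 111000 × cos 54.8245° = 0.00000719 × 111000 × 0.5761 ≈ 0.459766 m.
Hypotenuse of the two orthogonal shifts: √(0.81585² + 0.459766²) = 0.936481 m.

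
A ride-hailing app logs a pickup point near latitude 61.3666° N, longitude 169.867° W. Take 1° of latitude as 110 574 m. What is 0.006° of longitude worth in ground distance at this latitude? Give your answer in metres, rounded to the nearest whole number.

318 metres

At 61.3666° a degree of longitude is 110574 × cos 61.3666° ≈ 52987.5 m, so 0.006° corresponds to 317.925 m.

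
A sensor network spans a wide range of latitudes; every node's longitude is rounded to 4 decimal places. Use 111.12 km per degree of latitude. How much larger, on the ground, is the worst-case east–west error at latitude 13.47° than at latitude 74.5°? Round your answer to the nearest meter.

4 meters

Rounding to 4 decimal places leaves the longitude within ±5e-05° of the true value.
Error at 13.47° = 5e-05° × 111120 × cos 13.47° ≈ 5.556 × 0.9725 = 5.4032 m.
At 74.5°: 5e-05° × 111120 × cos 74.5° = 5e-05 × 111120 × 0.2672 ≈ 1.4848 m.
So the lower-latitude error exceeds the higher by 5.4032 − 1.4848 = 3.9184 m.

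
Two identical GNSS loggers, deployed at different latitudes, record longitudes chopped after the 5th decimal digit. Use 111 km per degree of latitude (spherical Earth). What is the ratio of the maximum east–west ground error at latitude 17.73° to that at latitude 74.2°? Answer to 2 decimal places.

Truncating at 5 decimal places can drop up to a full unit in the last place, so the longitude may be off by as much as 1e-05°.
Error at 17.73° = 1e-05° × 111000 × cos 17.73° ≈ 1.11 × 0.9525 = 1.0573 m.
At 74.2°: 1e-05° × 111000 × cos 74.2° = 1e-05 × 111000 × 0.2723 ≈ 0.30223 m.
The ratio reduces to cos 17.73° / cos 74.2° = 0.9525/0.2723 ≈ 3.4982.

3.50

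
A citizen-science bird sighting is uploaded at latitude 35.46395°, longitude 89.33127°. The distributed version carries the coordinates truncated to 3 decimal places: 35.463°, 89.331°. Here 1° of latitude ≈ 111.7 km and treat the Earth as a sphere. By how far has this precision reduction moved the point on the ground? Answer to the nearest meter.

Δlat = 35.46395 − 35.463 = +0.00095°; Δlon = 89.33127 − 89.331 = +0.00027°.
North–south shift: 0.00095 × 111700 = 106.115 m.
East–west at this latitude: 0.00027° × 111700 × cos 35.463° ≈ 0.00027 × 90978.6 = 24.5642 m.
Hypotenuse of the two orthogonal shifts: √(106.115² + 24.5642²) = 108.921 m.

109 meters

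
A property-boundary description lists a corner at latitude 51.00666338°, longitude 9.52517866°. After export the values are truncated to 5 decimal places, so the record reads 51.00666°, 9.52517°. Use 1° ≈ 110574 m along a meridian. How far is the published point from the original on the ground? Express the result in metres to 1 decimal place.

Δlat = 51.00666338 − 51.00666 = +0.00000338°; Δlon = 9.52517866 − 9.52517 = +0.00000866°.
North–south shift: 0.00000338 × 110574 = 0.37374 m.
East–west at this latitude: 0.00000866° × 110574 × cos 51.0067° ≈ 0.00000866 × 69576.5 = 0.602532 m.
Hypotenuse of the two orthogonal shifts: √(0.37374² + 0.602532²) = 0.709032 m.

0.7 metres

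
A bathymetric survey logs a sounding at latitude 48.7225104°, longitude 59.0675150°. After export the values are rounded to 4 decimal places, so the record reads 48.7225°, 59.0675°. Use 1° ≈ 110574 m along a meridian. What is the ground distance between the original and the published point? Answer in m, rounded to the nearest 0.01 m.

1.59 m

Δlat = 48.7225104 − 48.7225 = +0.0000104°; Δlon = 59.0675150 − 59.0675 = +0.0000150°.
N–S: 0.0000104° × 110574 m/° = 1.14997 m.
E–W at 48.7225°: 0.0000150° × 110574 × cos 48.7225° = 0.0000150 × 110574 × 0.6597 ≈ 1.0942 m.
Distance: √(1.14997² + 1.0942²) ≈ 1.58735 m.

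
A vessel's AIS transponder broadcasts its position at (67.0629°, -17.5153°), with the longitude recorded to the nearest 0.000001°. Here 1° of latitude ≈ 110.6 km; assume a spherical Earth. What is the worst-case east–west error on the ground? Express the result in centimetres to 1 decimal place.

2.2 centimetres

Rounding to 6 decimal places leaves the longitude within ±5e-07° of the true value.
One degree of longitude at 67.0629° is 110600 × cos 67.0629° ≈ 110600 × 0.3897 = 43103.1 m.
East–west error: 5e-07° × 43103.1 m/° ≈ 0.0215515 m.
That is 0.0215515 m = 2.1552 cm.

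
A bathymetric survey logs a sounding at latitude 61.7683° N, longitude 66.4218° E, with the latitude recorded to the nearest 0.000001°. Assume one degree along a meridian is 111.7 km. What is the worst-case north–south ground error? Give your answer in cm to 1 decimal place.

Rounding to 6 decimal places leaves the latitude within ±5e-07° of the true value.
So the N–S error is at most 5e-07 × 111700 = 0.05585 m.
That is 0.05585 m = 5.585 cm.

5.6 cm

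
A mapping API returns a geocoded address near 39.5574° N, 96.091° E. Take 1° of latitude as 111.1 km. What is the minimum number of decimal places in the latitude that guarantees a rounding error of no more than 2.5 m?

5 decimal places

One degree of latitude covers 111100 m.
Rounding to N decimal places gives at most 0.5 × 10⁻ᴺ degrees of error, i.e. 0.5 × 10⁻ᴺ × 111100 m.
Setting 55550 × 10⁻ᴺ ≤ 2.5 gives 10ᴺ ≥ 2.222e+04, i.e. N ≥ 4.35.
N = 4 would give 5.56 m (too coarse); N = 5 gives 0.555 m ≤ 2.5 m.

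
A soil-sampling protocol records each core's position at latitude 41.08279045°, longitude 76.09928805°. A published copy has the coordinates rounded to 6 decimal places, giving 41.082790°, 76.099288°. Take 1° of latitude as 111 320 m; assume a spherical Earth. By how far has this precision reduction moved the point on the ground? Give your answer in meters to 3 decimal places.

Δlat = 41.08279045 − 41.082790 = +0.00000045°; Δlon = 76.09928805 − 76.099288 = +0.00000005°.
N–S: 0.00000045° × 111320 m/° = 0.050094 m.
E–W at 41.0828°: 0.00000005° × 111320 × cos 41.0828° = 0.00000005 × 111320 × 0.7538 ≈ 0.00419543 m.
Hypotenuse of the two orthogonal shifts: √(0.050094² + 0.00419543²) = 0.0502694 m.

0.050 meters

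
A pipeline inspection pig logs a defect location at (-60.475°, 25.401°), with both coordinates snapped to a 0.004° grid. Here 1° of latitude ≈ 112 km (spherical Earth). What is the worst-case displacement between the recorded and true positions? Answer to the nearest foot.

With a 0.004° grid the true value lies within half a step, ±0.004°/2 = ±0.002°, of the stored one.
N–S: 0.002° × 112000 m/° = 224 m.
E–W at 60.475°: 0.002° × 112000 × cos 60.475° = 0.002 × 112000 × 0.4928 ≈ 110.388 m.
Combining orthogonally: (224² + 110.388²)^½ ≈ 249.723 m.
In feet: 249.723 m ÷ 0.3048 ≈ 819.3 ft.

819 feet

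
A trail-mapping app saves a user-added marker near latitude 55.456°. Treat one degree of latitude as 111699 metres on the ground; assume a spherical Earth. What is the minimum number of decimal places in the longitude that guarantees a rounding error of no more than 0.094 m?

6

At 55.456° one degree of longitude covers 111699 × cos 55.456° ≈ 111699 × 0.5670 ≈ 63337.7 m.
With N decimal places the half-ulp bound is 0.5·10⁻ᴺ°, or 0.5·10⁻ᴺ × 63337.7 m on the ground.
Need 0.5 × 63337.7 × 10⁻ᴺ ≤ 0.094 → 10⁻ᴺ ≤ 2.968e-06, so N ≥ 5.53.
So 6 decimal places suffice (0.0317 m); 5 would allow up to 0.317 m.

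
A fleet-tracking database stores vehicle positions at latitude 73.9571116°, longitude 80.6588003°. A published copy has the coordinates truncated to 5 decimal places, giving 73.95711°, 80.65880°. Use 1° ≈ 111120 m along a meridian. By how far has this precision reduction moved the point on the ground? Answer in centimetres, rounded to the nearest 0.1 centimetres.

The latitude changed by +0.0000016° and the longitude by +0.0000003°.
North–south shift: 0.0000016 × 111120 = 0.177792 m.
E–W at 73.9571°: 0.0000003° × 111120 × cos 73.9571° = 0.0000003 × 111120 × 0.2764 ≈ 0.00921263 m.
Distance: √(0.177792² + 0.00921263²) ≈ 0.178031 m.
That is 0.178031 m = 17.803 cm.

17.8 centimetres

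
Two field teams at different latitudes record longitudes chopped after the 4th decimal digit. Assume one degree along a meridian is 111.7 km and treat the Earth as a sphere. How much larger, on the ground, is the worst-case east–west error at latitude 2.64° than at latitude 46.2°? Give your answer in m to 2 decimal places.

Truncating at 4 decimal places can drop up to a full unit in the last place, so the longitude may be off by as much as 0.0001°.
Error at 2.64° = 0.0001° × 111700 × cos 2.64° ≈ 11.17 × 0.9989 = 11.158 m.
At 46.2°: 0.0001° × 111700 × cos 46.2° = 0.0001 × 111700 × 0.6921 ≈ 7.7312 m.
So the lower-latitude error exceeds the higher by 11.158 − 7.7312 = 3.4269 m.

3.43 m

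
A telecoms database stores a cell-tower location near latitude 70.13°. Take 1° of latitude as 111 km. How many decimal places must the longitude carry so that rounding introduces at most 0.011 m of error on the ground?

7 decimal places

At 70.13° one degree of longitude covers 111000 × cos 70.13° ≈ 111000 × 0.3399 ≈ 37727.5 m.
Rounding to N decimal places gives at most 0.5 × 10⁻ᴺ degrees of error, i.e. 0.5 × 10⁻ᴺ × 37727.5 m.
Setting 18863.7 × 10⁻ᴺ ≤ 0.011 gives 10ᴺ ≥ 1.715e+06, i.e. N ≥ 6.23.
At 6 places the error can reach 0.0189 m, but 7 places keeps it to 0.00189 m.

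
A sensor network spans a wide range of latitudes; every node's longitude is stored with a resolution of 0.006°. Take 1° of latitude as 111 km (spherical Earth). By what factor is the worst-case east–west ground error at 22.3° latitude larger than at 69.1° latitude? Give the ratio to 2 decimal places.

With a 0.006° grid the true value lies within half a step, ±0.006°/2 = ±0.003°, of the stored one.
Error at 22.3° = 0.003° × 111000 × cos 22.3° ≈ 333 × 0.9252 = 308.09 m.
At 69.1°: 0.003° × 111000 × cos 69.1° = 0.003 × 111000 × 0.3567 ≈ 118.79 m.
The ratio reduces to cos 22.3° / cos 69.1° = 0.9252/0.3567 ≈ 2.5935.

2.59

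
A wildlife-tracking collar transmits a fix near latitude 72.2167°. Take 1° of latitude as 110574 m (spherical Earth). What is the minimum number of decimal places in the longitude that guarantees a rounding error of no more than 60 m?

3 decimal places

At 72.2167° one degree of longitude covers 110574 × cos 72.2167° ≈ 110574 × 0.3054 ≈ 33771.3 m.
Rounding to N decimal places gives at most 0.5 × 10⁻ᴺ degrees of error, i.e. 0.5 × 10⁻ᴺ × 33771.3 m.
Setting 16885.6 × 10⁻ᴺ ≤ 60 gives 10ᴺ ≥ 281.4, i.e. N ≥ 2.45.
At 2 places the error can reach 169 m, but 3 places keeps it to 16.9 m.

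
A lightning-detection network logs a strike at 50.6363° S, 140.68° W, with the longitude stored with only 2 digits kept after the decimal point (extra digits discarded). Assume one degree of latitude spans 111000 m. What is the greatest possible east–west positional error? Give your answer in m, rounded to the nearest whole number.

704 m

Truncating at 2 decimal places can drop up to a full unit in the last place, so the longitude may be off by as much as 0.01°.
One degree of longitude at 50.6363° is 111000 × cos 50.6363° ≈ 111000 × 0.6342 = 70400.7 m.
So at most 0.01° × 70400.7 ≈ 704.007 m east–west.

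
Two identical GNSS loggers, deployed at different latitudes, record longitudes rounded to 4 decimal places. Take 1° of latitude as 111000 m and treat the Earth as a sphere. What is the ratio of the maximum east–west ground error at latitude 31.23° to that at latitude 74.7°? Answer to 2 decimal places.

Rounding to 4 decimal places leaves the longitude within ±5e-05° of the true value.
At 31.23°: 5e-05° × 111000 × cos 31.23° = 5e-05 × 111000 × 0.8551 ≈ 4.7458 m.
At 74.7°: 5e-05° × 111000 × cos 74.7° = 5e-05 × 111000 × 0.2639 ≈ 1.4645 m.
Ratio: 4.7458 / 1.4645 = cos 31.23° / cos 74.7° ≈ 3.2405.

3.24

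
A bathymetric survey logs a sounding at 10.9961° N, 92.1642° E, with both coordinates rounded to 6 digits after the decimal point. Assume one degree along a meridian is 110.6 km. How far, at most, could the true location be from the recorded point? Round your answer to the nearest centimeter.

8 centimeters

Rounding to 6 decimal places leaves each coordinate within ±5e-07° of the true value.
N–S: 5e-07° × 110600 m/° = 0.0553 m.
E–W at 10.9961°: 5e-07° × 110600 × cos 10.9961° = 5e-07 × 110600 × 0.9816 ≈ 0.0542847 m.
Combining orthogonally: (0.0553² + 0.0542847²)^½ ≈ 0.0774914 m.
That is 0.0774914 m = 7.7491 cm.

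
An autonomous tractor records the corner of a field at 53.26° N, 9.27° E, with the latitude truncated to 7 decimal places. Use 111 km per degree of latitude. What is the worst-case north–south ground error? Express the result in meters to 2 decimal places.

0.01 meters

Truncating at 7 decimal places can drop up to a full unit in the last place, so the latitude may be off by as much as 1e-07°.
So the N–S error is at most 1e-07 × 111000 = 0.0111 m.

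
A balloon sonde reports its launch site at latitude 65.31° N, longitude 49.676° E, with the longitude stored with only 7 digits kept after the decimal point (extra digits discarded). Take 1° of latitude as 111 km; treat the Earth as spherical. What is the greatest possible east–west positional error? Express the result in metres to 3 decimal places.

Truncating at 7 decimal places can drop up to a full unit in the last place, so the longitude may be off by as much as 1e-07°.
At latitude 65.31° a degree of longitude spans 111000 m × cos 65.31° = 111000 × 0.4177 ≈ 46365.6 m.
Maximum E–W displacement: 1e-07 × 46365.6 = 0.00463656 m.

0.005 metres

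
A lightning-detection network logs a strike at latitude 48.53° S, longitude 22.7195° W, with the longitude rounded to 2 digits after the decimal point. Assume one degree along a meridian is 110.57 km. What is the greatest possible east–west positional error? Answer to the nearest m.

Rounding to 2 decimal places leaves the longitude within ±0.005° of the true value.
One degree of longitude at 48.53° is 110570 × cos 48.53° ≈ 110570 × 0.6622 = 73222.5 m.
Maximum E–W displacement: 0.005 × 73222.5 = 366.113 m.

366 m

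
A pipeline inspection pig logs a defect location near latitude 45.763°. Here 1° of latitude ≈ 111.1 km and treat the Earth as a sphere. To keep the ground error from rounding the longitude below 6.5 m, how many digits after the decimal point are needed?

At 45.763° one degree of longitude covers 111100 × cos 45.763° ≈ 111100 × 0.6976 ≈ 77506.5 m.
With N decimal places the half-ulp bound is 0.5·10⁻ᴺ°, or 0.5·10⁻ᴺ × 77506.5 m on the ground.
Need 0.5 × 77506.5 × 10⁻ᴺ ≤ 6.5 → 10⁻ᴺ ≤ 1.677e-04, so N ≥ 3.78.
N = 3 would give 38.8 m (too coarse); N = 4 gives 3.88 m ≤ 6.5 m.

4 decimal places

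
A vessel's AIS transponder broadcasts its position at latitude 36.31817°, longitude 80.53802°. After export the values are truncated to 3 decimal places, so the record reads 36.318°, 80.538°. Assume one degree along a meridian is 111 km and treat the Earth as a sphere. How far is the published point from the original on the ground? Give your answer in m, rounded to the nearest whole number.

The latitude changed by +0.00017° and the longitude by +0.00002°.
North–south shift: 0.00017 × 111000 = 18.87 m.
E–W at 36.318°: 0.00002° × 111000 × cos 36.318° = 0.00002 × 111000 × 0.8057 ≈ 1.78875 m.
Hypotenuse of the two orthogonal shifts: √(18.87² + 1.78875²) = 18.9546 m.

19 m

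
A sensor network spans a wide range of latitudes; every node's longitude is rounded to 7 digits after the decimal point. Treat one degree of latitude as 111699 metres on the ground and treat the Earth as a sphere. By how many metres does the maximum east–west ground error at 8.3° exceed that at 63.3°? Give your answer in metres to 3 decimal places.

Rounding to 7 decimal places leaves the longitude within ±5e-08° of the true value.
At 8.3°: 5e-08° × 111699 × cos 8.3° = 5e-08 × 111699 × 0.9895 ≈ 0.0055265 m.
At 63.3°: 5e-08° × 111699 × cos 63.3° = 5e-08 × 111699 × 0.4493 ≈ 0.0025094 m.
So the lower-latitude error exceeds the higher by 0.0055265 − 0.0025094 = 0.003017 m.

0.003 metres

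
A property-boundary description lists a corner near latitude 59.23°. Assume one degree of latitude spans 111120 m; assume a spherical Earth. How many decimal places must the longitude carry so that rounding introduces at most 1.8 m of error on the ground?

5

At 59.23° one degree of longitude covers 111120 × cos 59.23° ≈ 111120 × 0.5116 ≈ 56848.2 m.
With N decimal places the half-ulp bound is 0.5·10⁻ᴺ°, or 0.5·10⁻ᴺ × 56848.2 m on the ground.
Setting 28424.1 × 10⁻ᴺ ≤ 1.8 gives 10ᴺ ≥ 1.579e+04, i.e. N ≥ 4.20.
So 5 decimal places suffice (0.284 m); 4 would allow up to 2.84 m.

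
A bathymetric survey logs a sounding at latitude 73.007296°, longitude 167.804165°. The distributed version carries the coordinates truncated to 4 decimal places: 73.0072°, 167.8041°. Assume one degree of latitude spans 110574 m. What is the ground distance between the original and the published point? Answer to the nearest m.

11 m

The latitude changed by +0.000096° and the longitude by +0.000065°.
North–south shift: 0.000096 × 110574 = 10.6151 m.
East–west at this latitude: 0.000065° × 110574 × cos 73.0072° ≈ 0.000065 × 32315.4 = 2.1005 m.
Hypotenuse of the two orthogonal shifts: √(10.6151² + 2.1005²) = 10.8209 m.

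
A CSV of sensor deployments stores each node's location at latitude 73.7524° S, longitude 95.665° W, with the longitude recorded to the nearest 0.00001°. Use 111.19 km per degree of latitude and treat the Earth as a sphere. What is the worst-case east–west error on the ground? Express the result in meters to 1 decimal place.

0.2 meters

Rounding to 5 decimal places leaves the longitude within ±5e-06° of the true value.
At latitude 73.7524° a degree of longitude spans 111190 m × cos 73.7524° = 111190 × 0.2798 ≈ 31109.7 m.
Maximum E–W displacement: 5e-06 × 31109.7 = 0.155549 m.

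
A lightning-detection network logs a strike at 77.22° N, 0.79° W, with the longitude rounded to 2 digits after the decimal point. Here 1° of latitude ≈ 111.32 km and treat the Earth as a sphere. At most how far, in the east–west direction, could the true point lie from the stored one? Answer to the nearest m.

Rounding to 2 decimal places leaves the longitude within ±0.005° of the true value.
At latitude 77.22° a degree of longitude spans 111320 m × cos 77.22° = 111320 × 0.2212 ≈ 24624.9 m.
East–west error: 0.005° × 24624.9 m/° ≈ 123.124 m.

123 m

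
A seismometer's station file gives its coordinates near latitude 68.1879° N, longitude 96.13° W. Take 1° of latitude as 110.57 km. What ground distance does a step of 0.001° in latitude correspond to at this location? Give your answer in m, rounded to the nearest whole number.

Along a meridian 0.001° is 0.001 × 110570 = 110.57 m.

111 m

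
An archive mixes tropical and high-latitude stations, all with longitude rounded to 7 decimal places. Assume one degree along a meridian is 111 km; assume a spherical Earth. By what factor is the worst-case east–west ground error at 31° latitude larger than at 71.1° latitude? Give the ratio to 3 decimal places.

Rounding to 7 decimal places leaves the longitude within ±5e-08° of the true value.
At 31°: 5e-08° × 111000 × cos 31° = 5e-08 × 111000 × 0.8572 ≈ 0.0047573 m.
At 71.1°: 5e-08° × 111000 × cos 71.1° = 5e-08 × 111000 × 0.3239 ≈ 0.0017977 m.
The ratio reduces to cos 31° / cos 71.1° = 0.8572/0.3239 ≈ 2.6463.

2.646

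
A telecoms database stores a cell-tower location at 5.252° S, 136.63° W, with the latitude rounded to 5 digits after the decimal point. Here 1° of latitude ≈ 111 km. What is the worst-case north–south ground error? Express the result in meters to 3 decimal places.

0.555 meters

Rounding to 5 decimal places leaves the latitude within ±5e-06° of the true value.
Along the meridian that is 5e-06° × 111000 m/° = 0.555 m.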